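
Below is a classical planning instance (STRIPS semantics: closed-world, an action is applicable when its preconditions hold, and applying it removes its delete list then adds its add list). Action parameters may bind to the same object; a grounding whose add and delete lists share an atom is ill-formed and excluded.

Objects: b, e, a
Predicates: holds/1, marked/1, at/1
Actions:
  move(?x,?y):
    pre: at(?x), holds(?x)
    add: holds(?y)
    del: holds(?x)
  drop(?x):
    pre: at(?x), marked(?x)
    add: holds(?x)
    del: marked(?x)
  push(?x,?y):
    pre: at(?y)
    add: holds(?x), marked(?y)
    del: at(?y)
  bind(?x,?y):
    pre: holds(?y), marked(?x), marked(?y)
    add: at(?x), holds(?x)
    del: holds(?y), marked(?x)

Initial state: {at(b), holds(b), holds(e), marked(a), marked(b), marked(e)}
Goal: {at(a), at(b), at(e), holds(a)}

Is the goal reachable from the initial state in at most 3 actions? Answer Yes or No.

1. bind(a,e)  →  {at(a), at(b), holds(a), holds(b), marked(b), marked(e)}
2. bind(e,b)  →  {at(a), at(b), at(e), holds(a), holds(e), marked(b)}
optimal plan length = 2; 2 ≤ 3

Yes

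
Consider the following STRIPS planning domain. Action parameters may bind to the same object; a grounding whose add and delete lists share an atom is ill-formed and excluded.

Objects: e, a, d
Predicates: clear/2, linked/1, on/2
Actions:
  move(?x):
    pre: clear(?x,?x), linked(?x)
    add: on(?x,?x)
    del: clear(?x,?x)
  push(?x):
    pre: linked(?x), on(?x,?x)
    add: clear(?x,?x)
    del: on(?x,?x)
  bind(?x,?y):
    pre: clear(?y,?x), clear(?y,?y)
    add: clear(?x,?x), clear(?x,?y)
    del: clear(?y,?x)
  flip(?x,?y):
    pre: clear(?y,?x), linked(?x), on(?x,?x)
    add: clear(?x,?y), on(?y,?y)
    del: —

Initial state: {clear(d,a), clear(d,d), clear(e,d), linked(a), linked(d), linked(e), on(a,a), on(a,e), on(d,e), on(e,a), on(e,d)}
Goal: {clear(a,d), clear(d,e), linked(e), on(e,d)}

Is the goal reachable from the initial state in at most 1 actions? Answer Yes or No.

No

1. flip(a,d)  →  {clear(a,d), clear(d,a), clear(d,d), clear(e,d), linked(a), linked(d), linked(e), on(a,a), on(a,e), on(d,d), on(d,e), on(e,a), on(e,d)}
2. flip(d,e)  →  {clear(a,d), clear(d,a), clear(d,d), clear(d,e), clear(e,d), linked(a), linked(d), linked(e), on(a,a), on(a,e), on(d,d), on(d,e), on(e,a), on(e,d), on(e,e)}
optimal plan length = 2; 2 > 1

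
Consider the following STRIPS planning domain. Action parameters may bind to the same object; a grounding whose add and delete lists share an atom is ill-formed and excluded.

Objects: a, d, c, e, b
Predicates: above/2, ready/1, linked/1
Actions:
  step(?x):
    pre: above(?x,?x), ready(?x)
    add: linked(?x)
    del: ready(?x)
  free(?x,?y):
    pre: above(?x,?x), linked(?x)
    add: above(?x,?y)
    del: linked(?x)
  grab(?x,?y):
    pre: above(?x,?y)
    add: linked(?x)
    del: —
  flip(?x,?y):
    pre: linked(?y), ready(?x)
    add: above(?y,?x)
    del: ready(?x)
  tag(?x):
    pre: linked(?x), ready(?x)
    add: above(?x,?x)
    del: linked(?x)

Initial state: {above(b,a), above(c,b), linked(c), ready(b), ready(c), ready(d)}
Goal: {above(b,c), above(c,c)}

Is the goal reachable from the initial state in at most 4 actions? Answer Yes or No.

1. grab(b,a)  →  {above(b,a), above(c,b), linked(b), linked(c), ready(b), ready(c), ready(d)}
2. tag(c)  →  {above(b,a), above(c,b), above(c,c), linked(b), ready(b), ready(c), ready(d)}
3. flip(c,b)  →  {above(b,a), above(b,c), above(c,b), above(c,c), linked(b), ready(b), ready(d)}
optimal plan length = 3; 3 ≤ 4

Yes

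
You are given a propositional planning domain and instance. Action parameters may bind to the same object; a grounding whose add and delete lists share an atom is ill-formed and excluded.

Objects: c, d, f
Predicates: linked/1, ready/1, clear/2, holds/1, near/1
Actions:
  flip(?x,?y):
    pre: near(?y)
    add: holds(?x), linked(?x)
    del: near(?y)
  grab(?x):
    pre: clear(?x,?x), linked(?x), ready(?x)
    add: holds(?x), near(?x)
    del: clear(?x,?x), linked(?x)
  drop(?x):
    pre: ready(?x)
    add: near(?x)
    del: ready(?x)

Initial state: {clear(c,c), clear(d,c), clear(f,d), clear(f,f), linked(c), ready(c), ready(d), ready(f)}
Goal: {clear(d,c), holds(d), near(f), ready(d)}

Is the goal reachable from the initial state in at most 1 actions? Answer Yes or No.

1. grab(c)  →  {clear(d,c), clear(f,d), clear(f,f), holds(c), near(c), ready(c), ready(d), ready(f)}
2. flip(d,c)  →  {clear(d,c), clear(f,d), clear(f,f), holds(c), holds(d), linked(d), ready(c), ready(d), ready(f)}
3. drop(f)  →  {clear(d,c), clear(f,d), clear(f,f), holds(c), holds(d), linked(d), near(f), ready(c), ready(d)}
optimal plan length = 3; 3 > 1

No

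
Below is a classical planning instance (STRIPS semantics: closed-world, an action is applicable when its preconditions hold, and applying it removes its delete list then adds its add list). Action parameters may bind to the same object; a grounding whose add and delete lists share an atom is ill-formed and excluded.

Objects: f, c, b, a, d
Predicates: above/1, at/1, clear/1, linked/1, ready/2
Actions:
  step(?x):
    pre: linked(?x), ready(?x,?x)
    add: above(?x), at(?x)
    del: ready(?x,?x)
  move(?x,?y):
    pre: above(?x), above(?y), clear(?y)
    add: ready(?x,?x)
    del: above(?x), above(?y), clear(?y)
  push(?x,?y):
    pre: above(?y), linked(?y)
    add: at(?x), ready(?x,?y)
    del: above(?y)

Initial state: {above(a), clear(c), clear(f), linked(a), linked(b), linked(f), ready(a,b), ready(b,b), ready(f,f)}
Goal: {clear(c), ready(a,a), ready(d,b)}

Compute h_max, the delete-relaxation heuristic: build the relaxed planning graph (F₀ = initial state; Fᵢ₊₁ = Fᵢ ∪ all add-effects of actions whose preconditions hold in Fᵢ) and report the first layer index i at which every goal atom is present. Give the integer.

2

F0 = init (9 atoms)
F1 = F0 ∪ {above(b), above(f), at(a), at(b), at(c), at(d), at(f), ready(a,a), ready(b,a), ready(c,a), ready(d,a), ready(f,a)}  (21 atoms)
F2 = F1 ∪ {ready(a,f), ready(b,f), ready(c,b), ready(c,f), ready(d,b), ready(d,f), ready(f,b)}  (28 atoms)
goal ⊆ F2  ⇒  h_max = 2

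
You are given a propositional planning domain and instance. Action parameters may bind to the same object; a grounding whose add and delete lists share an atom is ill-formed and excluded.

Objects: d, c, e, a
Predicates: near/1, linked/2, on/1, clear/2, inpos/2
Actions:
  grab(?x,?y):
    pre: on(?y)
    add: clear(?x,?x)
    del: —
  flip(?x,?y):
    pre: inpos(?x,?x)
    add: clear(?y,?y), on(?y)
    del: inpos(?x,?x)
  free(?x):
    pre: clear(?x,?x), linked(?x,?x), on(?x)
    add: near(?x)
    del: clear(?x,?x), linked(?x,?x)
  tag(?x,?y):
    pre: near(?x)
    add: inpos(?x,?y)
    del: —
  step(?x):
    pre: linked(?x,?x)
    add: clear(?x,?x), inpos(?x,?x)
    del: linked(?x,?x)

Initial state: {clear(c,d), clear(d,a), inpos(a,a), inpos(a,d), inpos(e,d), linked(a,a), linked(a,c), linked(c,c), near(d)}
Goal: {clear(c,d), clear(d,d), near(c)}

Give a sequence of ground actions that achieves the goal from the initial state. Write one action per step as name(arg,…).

flip(a,c); grab(d,c); free(c)

1. flip(a,c)  →  {clear(c,c), clear(c,d), clear(d,a), inpos(a,d), inpos(e,d), linked(a,a), linked(a,c), linked(c,c), near(d), on(c)}
2. grab(d,c)  →  {clear(c,c), clear(c,d), clear(d,a), clear(d,d), inpos(a,d), inpos(e,d), linked(a,a), linked(a,c), linked(c,c), near(d), on(c)}
3. free(c)  →  {clear(c,d), clear(d,a), clear(d,d), inpos(a,d), inpos(e,d), linked(a,a), linked(a,c), near(c), near(d), on(c)}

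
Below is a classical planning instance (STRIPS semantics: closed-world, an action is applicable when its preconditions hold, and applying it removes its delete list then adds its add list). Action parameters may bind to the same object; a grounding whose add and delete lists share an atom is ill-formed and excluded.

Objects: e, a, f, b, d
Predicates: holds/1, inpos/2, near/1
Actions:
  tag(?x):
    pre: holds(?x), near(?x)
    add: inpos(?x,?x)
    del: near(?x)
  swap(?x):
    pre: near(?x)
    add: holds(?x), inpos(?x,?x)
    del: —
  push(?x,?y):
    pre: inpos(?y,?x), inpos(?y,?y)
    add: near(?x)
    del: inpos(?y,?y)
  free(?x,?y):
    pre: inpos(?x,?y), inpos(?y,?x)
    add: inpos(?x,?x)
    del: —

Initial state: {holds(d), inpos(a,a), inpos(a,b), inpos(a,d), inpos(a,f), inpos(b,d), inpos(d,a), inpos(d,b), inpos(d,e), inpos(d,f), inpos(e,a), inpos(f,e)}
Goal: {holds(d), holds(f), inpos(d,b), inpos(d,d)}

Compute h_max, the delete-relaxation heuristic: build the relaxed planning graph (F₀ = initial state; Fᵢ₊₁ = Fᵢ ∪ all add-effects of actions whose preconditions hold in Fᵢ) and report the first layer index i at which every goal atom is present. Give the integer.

F0 = init (12 atoms)
F1 = F0 ∪ {inpos(b,b), inpos(d,d), near(a), near(b), near(d), near(f)}  (18 atoms)
F2 = F1 ∪ {holds(a), holds(b), holds(f), inpos(f,f), near(e)}  (23 atoms)
goal ⊆ F2  ⇒  h_max = 2

2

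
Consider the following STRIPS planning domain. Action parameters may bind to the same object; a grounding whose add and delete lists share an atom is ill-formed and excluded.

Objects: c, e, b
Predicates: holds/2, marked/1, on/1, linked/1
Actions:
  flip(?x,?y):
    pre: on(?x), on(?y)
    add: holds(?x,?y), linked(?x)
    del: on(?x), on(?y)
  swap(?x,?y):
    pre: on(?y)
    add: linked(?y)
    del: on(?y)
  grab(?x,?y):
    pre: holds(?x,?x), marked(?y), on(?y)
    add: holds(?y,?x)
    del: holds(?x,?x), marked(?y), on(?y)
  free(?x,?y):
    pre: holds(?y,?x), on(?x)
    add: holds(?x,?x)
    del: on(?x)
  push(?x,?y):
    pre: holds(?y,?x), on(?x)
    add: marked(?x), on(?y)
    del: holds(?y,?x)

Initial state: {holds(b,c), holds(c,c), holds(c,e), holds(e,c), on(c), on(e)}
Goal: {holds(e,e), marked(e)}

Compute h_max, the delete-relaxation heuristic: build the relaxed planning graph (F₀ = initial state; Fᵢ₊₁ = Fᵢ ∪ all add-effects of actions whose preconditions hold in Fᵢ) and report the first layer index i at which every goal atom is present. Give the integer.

1

F0 = init (6 atoms)
F1 = F0 ∪ {holds(e,e), linked(c), linked(e), marked(c), marked(e), on(b)}  (12 atoms)
goal ⊆ F1  ⇒  h_max = 1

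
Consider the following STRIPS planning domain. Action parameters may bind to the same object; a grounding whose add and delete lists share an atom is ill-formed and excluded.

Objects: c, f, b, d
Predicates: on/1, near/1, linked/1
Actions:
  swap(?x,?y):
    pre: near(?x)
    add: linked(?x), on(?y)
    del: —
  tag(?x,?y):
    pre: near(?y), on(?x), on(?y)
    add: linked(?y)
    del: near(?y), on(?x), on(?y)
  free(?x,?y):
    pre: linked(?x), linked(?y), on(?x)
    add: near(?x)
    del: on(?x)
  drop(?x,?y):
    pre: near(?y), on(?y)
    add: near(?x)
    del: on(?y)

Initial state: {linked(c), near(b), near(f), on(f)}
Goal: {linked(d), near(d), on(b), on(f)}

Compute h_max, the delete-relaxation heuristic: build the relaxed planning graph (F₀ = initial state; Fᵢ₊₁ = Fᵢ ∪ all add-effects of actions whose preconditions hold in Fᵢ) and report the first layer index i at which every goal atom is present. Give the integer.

2

F0 = init (4 atoms)
F1 = F0 ∪ {linked(b), linked(f), near(c), near(d), on(b), on(c), on(d)}  (11 atoms)
F2 = F1 ∪ {linked(d)}  (12 atoms)
goal ⊆ F2  ⇒  h_max = 2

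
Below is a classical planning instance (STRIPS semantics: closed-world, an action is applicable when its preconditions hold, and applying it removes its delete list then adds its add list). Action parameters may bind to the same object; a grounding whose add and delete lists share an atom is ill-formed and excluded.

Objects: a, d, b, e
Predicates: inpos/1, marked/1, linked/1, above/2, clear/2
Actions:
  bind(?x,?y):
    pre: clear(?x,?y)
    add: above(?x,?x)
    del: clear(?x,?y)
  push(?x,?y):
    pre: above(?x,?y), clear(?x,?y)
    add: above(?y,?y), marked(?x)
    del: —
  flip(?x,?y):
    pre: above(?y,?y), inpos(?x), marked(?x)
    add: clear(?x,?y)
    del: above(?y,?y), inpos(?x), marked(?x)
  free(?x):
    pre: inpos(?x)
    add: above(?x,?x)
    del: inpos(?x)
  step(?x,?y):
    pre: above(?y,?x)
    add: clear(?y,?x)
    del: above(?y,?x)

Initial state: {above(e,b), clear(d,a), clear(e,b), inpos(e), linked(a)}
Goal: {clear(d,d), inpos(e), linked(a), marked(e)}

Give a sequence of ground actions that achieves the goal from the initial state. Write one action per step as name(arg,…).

bind(d,a); push(e,b); step(d,d)

1. bind(d,a)  →  {above(d,d), above(e,b), clear(e,b), inpos(e), linked(a)}
2. push(e,b)  →  {above(b,b), above(d,d), above(e,b), clear(e,b), inpos(e), linked(a), marked(e)}
3. step(d,d)  →  {above(b,b), above(e,b), clear(d,d), clear(e,b), inpos(e), linked(a), marked(e)}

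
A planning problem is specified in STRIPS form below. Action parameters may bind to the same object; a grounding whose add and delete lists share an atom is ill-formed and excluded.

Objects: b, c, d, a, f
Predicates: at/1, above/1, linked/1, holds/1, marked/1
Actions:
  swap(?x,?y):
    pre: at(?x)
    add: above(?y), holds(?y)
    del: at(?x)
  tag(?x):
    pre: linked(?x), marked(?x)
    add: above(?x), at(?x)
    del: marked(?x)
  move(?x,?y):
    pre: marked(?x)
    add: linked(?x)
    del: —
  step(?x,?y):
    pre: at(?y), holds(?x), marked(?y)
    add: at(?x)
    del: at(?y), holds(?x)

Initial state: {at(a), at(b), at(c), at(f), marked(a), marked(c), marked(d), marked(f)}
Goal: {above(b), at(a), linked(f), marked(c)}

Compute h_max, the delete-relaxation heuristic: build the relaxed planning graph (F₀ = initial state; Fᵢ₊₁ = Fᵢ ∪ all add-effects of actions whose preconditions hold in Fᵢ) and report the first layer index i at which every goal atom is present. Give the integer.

F0 = init (8 atoms)
F1 = F0 ∪ {above(a), above(b), above(c), above(d), above(f), holds(a), holds(b), holds(c), holds(d), holds(f), linked(a), linked(c), linked(d), linked(f)}  (22 atoms)
goal ⊆ F1  ⇒  h_max = 1

1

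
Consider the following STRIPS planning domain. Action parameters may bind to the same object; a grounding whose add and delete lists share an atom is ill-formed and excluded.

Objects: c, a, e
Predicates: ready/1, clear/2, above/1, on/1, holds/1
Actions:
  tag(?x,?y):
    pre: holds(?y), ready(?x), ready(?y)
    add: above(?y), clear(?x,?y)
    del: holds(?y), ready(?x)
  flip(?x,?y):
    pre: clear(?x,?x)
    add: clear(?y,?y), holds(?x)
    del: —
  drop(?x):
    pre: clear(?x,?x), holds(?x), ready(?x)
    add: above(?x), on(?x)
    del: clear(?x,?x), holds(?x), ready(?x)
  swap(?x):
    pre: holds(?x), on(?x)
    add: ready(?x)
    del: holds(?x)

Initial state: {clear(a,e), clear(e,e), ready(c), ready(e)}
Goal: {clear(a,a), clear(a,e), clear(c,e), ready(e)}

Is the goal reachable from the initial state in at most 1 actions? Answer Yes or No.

1. flip(e,a)  →  {clear(a,a), clear(a,e), clear(e,e), holds(e), ready(c), ready(e)}
2. tag(c,e)  →  {above(e), clear(a,a), clear(a,e), clear(c,e), clear(e,e), ready(e)}
optimal plan length = 2; 2 > 1

No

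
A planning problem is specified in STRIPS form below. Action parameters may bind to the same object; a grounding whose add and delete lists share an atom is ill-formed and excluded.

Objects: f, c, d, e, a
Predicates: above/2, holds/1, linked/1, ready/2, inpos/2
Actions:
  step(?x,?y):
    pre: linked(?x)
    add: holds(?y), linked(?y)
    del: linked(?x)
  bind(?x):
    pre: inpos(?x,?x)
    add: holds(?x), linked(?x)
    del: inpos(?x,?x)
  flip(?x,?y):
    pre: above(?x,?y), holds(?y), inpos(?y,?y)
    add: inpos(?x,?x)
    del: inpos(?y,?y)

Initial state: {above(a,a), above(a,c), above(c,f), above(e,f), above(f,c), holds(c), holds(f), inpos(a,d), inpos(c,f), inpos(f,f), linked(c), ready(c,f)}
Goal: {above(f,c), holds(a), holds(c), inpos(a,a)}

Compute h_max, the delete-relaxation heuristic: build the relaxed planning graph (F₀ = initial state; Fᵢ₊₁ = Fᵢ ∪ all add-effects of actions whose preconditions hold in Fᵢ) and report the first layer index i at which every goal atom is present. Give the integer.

2

F0 = init (12 atoms)
F1 = F0 ∪ {holds(a), holds(d), holds(e), inpos(c,c), inpos(e,e), linked(a), linked(d), linked(e), linked(f)}  (21 atoms)
F2 = F1 ∪ {inpos(a,a)}  (22 atoms)
goal ⊆ F2  ⇒  h_max = 2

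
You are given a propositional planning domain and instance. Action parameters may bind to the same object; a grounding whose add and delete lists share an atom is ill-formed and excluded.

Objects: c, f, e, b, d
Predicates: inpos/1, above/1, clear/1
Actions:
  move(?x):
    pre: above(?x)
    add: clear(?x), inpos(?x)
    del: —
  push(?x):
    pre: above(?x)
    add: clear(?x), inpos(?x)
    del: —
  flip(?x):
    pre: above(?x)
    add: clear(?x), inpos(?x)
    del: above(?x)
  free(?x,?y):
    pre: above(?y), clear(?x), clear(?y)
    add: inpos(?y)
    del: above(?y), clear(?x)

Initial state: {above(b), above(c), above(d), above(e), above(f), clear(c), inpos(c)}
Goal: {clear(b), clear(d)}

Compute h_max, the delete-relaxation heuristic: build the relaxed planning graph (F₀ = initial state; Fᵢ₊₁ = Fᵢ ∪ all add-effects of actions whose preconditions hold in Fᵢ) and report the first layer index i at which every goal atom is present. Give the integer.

1

F0 = init (7 atoms)
F1 = F0 ∪ {clear(b), clear(d), clear(e), clear(f), inpos(b), inpos(d), inpos(e), inpos(f)}  (15 atoms)
goal ⊆ F1  ⇒  h_max = 1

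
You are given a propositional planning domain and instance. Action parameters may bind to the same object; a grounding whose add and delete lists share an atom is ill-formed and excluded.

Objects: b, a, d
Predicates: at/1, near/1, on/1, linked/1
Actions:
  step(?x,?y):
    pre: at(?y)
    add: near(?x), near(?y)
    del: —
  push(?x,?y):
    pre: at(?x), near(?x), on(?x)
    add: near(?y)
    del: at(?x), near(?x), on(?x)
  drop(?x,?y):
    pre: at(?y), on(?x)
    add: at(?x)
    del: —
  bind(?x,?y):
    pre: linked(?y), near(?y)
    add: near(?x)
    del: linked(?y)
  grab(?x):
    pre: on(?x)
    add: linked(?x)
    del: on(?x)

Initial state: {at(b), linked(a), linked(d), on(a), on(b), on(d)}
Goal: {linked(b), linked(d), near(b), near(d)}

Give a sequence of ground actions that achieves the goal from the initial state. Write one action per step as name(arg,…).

step(d,b); grab(b)

1. step(d,b)  →  {at(b), linked(a), linked(d), near(b), near(d), on(a), on(b), on(d)}
2. grab(b)  →  {at(b), linked(a), linked(b), linked(d), near(b), near(d), on(a), on(d)}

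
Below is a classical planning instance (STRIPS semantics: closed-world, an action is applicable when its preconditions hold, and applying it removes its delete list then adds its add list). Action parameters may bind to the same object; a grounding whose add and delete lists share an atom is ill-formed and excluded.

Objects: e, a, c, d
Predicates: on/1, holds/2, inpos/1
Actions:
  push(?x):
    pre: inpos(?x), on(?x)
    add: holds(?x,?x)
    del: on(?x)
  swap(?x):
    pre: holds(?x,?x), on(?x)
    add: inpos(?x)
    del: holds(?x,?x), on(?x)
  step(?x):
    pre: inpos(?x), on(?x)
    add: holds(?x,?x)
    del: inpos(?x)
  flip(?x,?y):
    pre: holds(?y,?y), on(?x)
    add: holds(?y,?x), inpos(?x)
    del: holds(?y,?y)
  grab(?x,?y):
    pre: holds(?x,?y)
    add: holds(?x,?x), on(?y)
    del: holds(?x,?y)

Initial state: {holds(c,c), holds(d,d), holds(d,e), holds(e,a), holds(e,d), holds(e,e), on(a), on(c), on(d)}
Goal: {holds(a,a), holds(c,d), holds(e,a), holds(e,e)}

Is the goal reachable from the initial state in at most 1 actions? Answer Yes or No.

1. flip(a,d)  →  {holds(c,c), holds(d,a), holds(d,e), holds(e,a), holds(e,d), holds(e,e), inpos(a), on(a), on(c), on(d)}
2. push(a)  →  {holds(a,a), holds(c,c), holds(d,a), holds(d,e), holds(e,a), holds(e,d), holds(e,e), inpos(a), on(c), on(d)}
3. flip(d,c)  →  {holds(a,a), holds(c,d), holds(d,a), holds(d,e), holds(e,a), holds(e,d), holds(e,e), inpos(a), inpos(d), on(c), on(d)}
optimal plan length = 3; 3 > 1

No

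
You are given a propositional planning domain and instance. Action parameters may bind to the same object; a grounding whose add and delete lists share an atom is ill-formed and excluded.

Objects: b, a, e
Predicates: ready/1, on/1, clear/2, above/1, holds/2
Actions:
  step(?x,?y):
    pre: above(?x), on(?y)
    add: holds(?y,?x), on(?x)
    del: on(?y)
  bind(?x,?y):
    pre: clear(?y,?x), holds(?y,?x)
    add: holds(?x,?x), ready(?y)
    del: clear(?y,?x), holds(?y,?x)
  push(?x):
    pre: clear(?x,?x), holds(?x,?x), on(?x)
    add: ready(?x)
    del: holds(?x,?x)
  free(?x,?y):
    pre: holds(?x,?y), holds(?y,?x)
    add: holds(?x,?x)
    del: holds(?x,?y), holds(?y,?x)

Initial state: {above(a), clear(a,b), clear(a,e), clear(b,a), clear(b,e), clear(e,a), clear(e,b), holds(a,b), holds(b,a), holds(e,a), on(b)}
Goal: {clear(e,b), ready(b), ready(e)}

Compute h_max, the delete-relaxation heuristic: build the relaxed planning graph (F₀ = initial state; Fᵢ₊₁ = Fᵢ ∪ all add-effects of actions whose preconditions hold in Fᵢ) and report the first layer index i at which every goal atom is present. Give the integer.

F0 = init (11 atoms)
F1 = F0 ∪ {holds(a,a), holds(b,b), on(a), ready(a), ready(b), ready(e)}  (17 atoms)
goal ⊆ F1  ⇒  h_max = 1

1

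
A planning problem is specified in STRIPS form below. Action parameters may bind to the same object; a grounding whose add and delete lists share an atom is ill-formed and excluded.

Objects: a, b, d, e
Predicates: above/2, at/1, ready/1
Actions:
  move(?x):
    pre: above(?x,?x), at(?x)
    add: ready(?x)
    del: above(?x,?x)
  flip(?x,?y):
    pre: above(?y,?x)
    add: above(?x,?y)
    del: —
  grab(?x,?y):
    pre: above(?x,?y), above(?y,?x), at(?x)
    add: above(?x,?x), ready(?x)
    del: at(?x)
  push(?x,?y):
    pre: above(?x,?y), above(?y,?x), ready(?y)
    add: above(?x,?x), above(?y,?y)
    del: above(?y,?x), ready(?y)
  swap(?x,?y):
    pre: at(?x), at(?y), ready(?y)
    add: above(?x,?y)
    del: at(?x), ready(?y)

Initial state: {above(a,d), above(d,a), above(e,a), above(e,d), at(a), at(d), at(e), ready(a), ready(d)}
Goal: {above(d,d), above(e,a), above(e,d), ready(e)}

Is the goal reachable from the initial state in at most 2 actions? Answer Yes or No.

No

1. flip(a,e)  →  {above(a,d), above(a,e), above(d,a), above(e,a), above(e,d), at(a), at(d), at(e), ready(a), ready(d)}
2. grab(d,a)  →  {above(a,d), above(a,e), above(d,a), above(d,d), above(e,a), above(e,d), at(a), at(e), ready(a), ready(d)}
3. grab(e,a)  →  {above(a,d), above(a,e), above(d,a), above(d,d), above(e,a), above(e,d), above(e,e), at(a), ready(a), ready(d), ready(e)}
optimal plan length = 3; 3 > 2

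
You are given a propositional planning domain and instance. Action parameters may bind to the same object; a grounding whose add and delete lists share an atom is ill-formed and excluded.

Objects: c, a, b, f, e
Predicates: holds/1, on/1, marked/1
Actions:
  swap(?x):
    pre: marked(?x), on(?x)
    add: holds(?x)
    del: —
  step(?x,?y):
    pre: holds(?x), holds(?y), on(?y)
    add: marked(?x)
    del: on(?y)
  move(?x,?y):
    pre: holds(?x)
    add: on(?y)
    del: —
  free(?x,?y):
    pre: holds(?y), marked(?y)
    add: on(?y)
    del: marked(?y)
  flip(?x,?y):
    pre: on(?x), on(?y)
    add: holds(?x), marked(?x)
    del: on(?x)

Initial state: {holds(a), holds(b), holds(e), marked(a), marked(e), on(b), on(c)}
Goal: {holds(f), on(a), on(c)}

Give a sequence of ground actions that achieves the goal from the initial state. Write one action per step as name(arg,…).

1. move(a,a)  →  {holds(a), holds(b), holds(e), marked(a), marked(e), on(a), on(b), on(c)}
2. move(a,f)  →  {holds(a), holds(b), holds(e), marked(a), marked(e), on(a), on(b), on(c), on(f)}
3. flip(f,c)  →  {holds(a), holds(b), holds(e), holds(f), marked(a), marked(e), marked(f), on(a), on(b), on(c)}

move(a,a); move(a,f); flip(f,c)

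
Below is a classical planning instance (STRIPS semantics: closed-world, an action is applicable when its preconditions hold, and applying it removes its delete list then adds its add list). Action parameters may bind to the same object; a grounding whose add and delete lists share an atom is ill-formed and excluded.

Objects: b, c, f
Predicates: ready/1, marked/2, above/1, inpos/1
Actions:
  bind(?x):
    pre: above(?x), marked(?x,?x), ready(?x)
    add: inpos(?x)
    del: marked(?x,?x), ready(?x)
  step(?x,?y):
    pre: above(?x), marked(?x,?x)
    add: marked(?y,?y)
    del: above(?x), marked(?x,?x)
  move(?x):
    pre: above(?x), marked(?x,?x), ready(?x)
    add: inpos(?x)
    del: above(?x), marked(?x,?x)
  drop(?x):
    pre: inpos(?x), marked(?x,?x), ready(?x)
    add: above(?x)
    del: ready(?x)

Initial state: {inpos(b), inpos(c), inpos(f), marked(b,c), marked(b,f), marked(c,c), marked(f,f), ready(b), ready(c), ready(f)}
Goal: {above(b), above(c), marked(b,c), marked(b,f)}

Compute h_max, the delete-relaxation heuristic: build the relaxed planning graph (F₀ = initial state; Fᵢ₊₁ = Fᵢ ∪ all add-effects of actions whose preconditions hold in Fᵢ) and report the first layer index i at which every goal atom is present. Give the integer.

F0 = init (10 atoms)
F1 = F0 ∪ {above(c), above(f)}  (12 atoms)
F2 = F1 ∪ {marked(b,b)}  (13 atoms)
F3 = F2 ∪ {above(b)}  (14 atoms)
goal ⊆ F3  ⇒  h_max = 3

3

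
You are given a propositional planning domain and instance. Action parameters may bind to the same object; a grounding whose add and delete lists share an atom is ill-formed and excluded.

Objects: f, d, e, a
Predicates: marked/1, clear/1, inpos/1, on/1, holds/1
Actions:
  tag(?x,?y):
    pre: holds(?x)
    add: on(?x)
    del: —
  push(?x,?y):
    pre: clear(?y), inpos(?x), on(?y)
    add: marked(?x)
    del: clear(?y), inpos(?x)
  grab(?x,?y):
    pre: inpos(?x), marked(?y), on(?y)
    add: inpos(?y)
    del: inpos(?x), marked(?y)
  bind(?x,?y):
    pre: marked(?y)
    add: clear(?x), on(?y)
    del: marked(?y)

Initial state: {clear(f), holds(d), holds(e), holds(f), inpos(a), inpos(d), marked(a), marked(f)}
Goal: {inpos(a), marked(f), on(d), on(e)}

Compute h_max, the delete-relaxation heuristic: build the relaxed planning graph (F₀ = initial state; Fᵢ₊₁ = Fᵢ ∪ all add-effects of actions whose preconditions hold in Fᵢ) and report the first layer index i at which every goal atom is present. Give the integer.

F0 = init (8 atoms)
F1 = F0 ∪ {clear(a), clear(d), clear(e), on(a), on(d), on(e), on(f)}  (15 atoms)
goal ⊆ F1  ⇒  h_max = 1

1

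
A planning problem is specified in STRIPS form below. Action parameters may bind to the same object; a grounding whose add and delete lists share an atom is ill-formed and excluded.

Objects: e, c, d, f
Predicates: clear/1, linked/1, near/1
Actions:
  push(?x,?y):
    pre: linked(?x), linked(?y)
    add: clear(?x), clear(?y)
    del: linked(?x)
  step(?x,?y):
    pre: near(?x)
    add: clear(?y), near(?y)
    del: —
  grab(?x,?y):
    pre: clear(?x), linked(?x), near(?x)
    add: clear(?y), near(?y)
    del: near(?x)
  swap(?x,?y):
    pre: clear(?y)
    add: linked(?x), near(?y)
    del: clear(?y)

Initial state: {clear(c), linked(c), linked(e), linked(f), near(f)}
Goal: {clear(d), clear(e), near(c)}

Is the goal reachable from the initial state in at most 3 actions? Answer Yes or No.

Yes

1. swap(d,c)  →  {linked(c), linked(d), linked(e), linked(f), near(c), near(f)}
2. push(e,d)  →  {clear(d), clear(e), linked(c), linked(d), linked(f), near(c), near(f)}
optimal plan length = 2; 2 ≤ 3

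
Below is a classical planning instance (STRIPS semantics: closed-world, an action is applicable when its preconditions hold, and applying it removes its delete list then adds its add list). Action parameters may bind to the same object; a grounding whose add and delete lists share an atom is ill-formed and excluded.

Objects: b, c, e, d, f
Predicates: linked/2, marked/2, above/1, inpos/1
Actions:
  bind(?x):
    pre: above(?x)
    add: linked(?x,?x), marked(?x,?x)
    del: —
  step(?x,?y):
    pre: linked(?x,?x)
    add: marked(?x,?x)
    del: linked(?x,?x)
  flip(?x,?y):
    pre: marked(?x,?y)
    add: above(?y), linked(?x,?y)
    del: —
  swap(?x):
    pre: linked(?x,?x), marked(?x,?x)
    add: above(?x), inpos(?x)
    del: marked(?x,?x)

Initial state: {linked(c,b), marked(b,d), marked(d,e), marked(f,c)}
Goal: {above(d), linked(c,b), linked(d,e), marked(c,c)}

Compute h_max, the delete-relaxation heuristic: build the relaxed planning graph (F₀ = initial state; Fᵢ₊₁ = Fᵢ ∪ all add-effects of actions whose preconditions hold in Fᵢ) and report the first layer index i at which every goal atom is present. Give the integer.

F0 = init (4 atoms)
F1 = F0 ∪ {above(c), above(d), above(e), linked(b,d), linked(d,e), linked(f,c)}  (10 atoms)
F2 = F1 ∪ {linked(c,c), linked(d,d), linked(e,e), marked(c,c), marked(d,d), marked(e,e)}  (16 atoms)
goal ⊆ F2  ⇒  h_max = 2

2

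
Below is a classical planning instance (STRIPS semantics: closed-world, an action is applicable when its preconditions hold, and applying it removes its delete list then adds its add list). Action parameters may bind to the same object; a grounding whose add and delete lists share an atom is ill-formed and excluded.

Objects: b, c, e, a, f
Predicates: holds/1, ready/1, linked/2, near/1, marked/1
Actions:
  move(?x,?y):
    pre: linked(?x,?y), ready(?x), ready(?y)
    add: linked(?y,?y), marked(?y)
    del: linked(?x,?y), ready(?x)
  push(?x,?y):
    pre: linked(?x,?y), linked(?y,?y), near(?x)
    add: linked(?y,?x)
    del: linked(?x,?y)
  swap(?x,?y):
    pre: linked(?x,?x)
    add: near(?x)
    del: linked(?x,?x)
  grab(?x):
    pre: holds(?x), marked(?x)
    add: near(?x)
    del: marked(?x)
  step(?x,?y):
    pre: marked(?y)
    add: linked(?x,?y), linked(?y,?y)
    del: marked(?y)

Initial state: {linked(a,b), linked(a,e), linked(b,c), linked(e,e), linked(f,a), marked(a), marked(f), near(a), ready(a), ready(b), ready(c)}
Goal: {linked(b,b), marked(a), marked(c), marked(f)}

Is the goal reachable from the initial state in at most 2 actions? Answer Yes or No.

1. move(a,b)  →  {linked(a,e), linked(b,b), linked(b,c), linked(e,e), linked(f,a), marked(a), marked(b), marked(f), near(a), ready(b), ready(c)}
2. move(b,c)  →  {linked(a,e), linked(b,b), linked(c,c), linked(e,e), linked(f,a), marked(a), marked(b), marked(c), marked(f), near(a), ready(c)}
optimal plan length = 2; 2 ≤ 2

Yes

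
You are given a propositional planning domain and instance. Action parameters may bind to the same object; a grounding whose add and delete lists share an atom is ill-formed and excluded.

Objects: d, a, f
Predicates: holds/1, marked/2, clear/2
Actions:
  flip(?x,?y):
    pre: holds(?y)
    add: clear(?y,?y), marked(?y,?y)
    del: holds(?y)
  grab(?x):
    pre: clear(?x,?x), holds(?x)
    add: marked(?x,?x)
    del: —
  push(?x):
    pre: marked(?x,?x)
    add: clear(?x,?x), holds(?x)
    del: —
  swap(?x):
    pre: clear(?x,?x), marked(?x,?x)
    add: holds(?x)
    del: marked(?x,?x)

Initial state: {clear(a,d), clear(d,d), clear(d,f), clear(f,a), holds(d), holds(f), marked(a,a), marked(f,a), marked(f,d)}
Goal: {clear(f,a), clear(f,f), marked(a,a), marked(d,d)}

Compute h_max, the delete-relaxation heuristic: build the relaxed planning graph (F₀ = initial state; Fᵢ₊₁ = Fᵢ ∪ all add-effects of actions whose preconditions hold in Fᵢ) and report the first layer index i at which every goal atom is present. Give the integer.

F0 = init (9 atoms)
F1 = F0 ∪ {clear(a,a), clear(f,f), holds(a), marked(d,d), marked(f,f)}  (14 atoms)
goal ⊆ F1  ⇒  h_max = 1

1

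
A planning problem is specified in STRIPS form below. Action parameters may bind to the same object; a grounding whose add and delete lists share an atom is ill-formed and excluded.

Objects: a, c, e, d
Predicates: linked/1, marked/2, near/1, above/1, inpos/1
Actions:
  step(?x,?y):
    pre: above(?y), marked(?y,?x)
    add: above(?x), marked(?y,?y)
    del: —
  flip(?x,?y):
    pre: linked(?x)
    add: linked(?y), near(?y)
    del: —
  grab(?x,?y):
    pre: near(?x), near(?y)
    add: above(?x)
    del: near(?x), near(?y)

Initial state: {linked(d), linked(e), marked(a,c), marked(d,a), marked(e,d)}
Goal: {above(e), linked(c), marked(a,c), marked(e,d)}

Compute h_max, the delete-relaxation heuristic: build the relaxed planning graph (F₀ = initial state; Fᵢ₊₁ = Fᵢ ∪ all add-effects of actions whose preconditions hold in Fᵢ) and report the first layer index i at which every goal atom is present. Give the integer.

F0 = init (5 atoms)
F1 = F0 ∪ {linked(a), linked(c), near(a), near(c), near(d), near(e)}  (11 atoms)
F2 = F1 ∪ {above(a), above(c), above(d), above(e)}  (15 atoms)
goal ⊆ F2  ⇒  h_max = 2

2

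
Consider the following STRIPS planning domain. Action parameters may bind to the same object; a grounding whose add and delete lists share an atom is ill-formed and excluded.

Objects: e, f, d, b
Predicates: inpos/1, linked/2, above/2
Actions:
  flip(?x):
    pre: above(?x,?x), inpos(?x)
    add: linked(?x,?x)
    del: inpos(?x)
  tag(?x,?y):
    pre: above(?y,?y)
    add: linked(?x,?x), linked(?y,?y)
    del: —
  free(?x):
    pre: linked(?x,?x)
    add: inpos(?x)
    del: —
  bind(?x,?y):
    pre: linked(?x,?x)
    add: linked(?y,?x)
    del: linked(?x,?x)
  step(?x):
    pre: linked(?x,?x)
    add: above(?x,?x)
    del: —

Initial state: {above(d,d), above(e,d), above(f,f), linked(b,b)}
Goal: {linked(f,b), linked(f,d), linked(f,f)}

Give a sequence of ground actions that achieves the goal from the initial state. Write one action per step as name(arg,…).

tag(f,d); bind(d,f); bind(b,f)

1. tag(f,d)  →  {above(d,d), above(e,d), above(f,f), linked(b,b), linked(d,d), linked(f,f)}
2. bind(d,f)  →  {above(d,d), above(e,d), above(f,f), linked(b,b), linked(f,d), linked(f,f)}
3. bind(b,f)  →  {above(d,d), above(e,d), above(f,f), linked(f,b), linked(f,d), linked(f,f)}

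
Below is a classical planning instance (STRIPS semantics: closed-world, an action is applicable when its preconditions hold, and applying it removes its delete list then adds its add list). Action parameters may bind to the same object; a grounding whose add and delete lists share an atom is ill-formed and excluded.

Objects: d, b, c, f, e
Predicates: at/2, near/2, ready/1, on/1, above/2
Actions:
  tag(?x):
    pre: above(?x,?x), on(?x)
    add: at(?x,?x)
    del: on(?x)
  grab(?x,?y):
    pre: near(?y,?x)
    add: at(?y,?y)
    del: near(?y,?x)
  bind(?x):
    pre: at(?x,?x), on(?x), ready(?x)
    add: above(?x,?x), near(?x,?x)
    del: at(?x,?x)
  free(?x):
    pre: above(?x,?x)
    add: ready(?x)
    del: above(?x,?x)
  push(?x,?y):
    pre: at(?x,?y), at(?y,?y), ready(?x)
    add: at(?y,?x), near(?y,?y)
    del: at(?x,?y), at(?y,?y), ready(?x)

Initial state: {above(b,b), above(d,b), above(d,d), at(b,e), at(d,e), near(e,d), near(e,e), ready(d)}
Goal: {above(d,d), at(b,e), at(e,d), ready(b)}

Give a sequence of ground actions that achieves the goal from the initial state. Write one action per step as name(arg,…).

grab(d,e); free(b); push(d,e)

1. grab(d,e)  →  {above(b,b), above(d,b), above(d,d), at(b,e), at(d,e), at(e,e), near(e,e), ready(d)}
2. free(b)  →  {above(d,b), above(d,d), at(b,e), at(d,e), at(e,e), near(e,e), ready(b), ready(d)}
3. push(d,e)  →  {above(d,b), above(d,d), at(b,e), at(e,d), near(e,e), ready(b)}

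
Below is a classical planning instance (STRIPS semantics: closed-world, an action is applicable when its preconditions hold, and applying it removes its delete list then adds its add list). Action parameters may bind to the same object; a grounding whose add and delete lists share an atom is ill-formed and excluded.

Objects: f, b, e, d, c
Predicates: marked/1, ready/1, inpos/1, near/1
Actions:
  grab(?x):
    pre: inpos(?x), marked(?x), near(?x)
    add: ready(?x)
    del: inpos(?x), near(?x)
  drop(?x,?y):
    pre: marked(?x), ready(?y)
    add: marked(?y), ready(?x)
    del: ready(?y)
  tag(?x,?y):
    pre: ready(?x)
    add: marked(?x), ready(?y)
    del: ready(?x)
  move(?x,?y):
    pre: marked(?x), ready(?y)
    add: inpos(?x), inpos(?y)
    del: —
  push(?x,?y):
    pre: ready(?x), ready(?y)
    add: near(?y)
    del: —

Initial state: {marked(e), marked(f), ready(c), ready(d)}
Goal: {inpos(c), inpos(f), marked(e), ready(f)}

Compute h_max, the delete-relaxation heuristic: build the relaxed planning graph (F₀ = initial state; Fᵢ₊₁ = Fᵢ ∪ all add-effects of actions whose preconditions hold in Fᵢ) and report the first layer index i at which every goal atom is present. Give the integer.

F0 = init (4 atoms)
F1 = F0 ∪ {inpos(c), inpos(d), inpos(e), inpos(f), marked(c), marked(d), near(c), near(d), ready(b), ready(e), ready(f)}  (15 atoms)
goal ⊆ F1  ⇒  h_max = 1

1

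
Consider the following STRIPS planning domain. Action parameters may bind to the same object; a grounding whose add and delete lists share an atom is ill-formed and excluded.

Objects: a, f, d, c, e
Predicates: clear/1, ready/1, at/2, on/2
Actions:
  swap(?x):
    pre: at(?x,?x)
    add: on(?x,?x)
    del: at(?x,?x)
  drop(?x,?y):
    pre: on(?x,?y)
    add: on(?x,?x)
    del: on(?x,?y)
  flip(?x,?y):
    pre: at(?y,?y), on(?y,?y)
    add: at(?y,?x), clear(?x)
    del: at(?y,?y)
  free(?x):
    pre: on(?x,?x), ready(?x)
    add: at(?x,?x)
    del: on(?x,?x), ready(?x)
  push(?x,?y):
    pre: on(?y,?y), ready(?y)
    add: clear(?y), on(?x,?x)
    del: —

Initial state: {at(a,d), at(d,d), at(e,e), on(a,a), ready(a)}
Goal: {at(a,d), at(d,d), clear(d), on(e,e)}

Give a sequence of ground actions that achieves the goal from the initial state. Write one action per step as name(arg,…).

push(e,a); flip(d,e)

1. push(e,a)  →  {at(a,d), at(d,d), at(e,e), clear(a), on(a,a), on(e,e), ready(a)}
2. flip(d,e)  →  {at(a,d), at(d,d), at(e,d), clear(a), clear(d), on(a,a), on(e,e), ready(a)}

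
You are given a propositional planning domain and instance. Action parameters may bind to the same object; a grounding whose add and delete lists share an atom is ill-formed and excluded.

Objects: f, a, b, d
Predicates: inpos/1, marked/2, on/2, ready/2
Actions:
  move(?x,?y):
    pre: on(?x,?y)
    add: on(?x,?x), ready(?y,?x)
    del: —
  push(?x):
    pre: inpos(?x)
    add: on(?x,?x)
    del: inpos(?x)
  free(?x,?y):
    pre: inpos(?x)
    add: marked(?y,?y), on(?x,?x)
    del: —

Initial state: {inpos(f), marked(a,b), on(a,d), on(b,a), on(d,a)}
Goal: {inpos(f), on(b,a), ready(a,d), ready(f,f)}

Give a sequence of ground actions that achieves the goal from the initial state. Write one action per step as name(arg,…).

move(d,a); free(f,f); move(f,f)

1. move(d,a)  →  {inpos(f), marked(a,b), on(a,d), on(b,a), on(d,a), on(d,d), ready(a,d)}
2. free(f,f)  →  {inpos(f), marked(a,b), marked(f,f), on(a,d), on(b,a), on(d,a), on(d,d), on(f,f), ready(a,d)}
3. move(f,f)  →  {inpos(f), marked(a,b), marked(f,f), on(a,d), on(b,a), on(d,a), on(d,d), on(f,f), ready(a,d), ready(f,f)}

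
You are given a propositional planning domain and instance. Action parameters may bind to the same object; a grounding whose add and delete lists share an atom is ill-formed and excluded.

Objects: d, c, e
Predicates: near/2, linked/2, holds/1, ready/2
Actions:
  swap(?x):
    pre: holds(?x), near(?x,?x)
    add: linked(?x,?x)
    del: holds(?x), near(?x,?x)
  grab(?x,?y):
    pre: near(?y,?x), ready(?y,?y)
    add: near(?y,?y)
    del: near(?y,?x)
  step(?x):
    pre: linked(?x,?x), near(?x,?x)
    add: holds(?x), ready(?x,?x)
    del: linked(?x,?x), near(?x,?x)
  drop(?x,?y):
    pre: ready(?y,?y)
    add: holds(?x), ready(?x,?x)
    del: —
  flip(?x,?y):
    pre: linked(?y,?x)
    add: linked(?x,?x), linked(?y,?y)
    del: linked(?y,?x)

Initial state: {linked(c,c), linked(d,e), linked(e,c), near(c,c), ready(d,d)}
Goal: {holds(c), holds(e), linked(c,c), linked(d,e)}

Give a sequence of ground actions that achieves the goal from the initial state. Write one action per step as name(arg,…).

drop(c,d); drop(e,d)

1. drop(c,d)  →  {holds(c), linked(c,c), linked(d,e), linked(e,c), near(c,c), ready(c,c), ready(d,d)}
2. drop(e,d)  →  {holds(c), holds(e), linked(c,c), linked(d,e), linked(e,c), near(c,c), ready(c,c), ready(d,d), ready(e,e)}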